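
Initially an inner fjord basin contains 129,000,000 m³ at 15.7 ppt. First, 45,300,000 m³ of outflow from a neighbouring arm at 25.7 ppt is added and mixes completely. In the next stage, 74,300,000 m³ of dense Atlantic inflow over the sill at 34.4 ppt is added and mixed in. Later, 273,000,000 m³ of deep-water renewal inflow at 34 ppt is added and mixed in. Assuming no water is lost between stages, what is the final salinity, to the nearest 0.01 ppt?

By conservation of dissolved salt,
Initial salt = 129,000,000×15.7 = 2,025,300,000
After stage 1: salt = 2,025,300,000 + 45,300,000×25.7 = 3,189,510,000; volume = 174,300,000 m³; S = 18.299 ppt
After stage 2: salt = 3,189,510,000 + 74,300,000×34.4 = 5,745,430,000; volume = 248,600,000 m³; S = 23.111 ppt
After stage 3: salt = 5,745,430,000 + 273,000,000×34 = 15,027,430,000; volume = 521,600,000 m³
S = 15,027,430,000 / 521,600,000 = 28.8103 ppt

28.81 ppt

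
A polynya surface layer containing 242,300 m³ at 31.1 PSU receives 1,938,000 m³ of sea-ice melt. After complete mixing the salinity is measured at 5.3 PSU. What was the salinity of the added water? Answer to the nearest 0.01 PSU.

Salt balance: 242,300×31.1 + 1,938,000×S = 2,180,300×5.3
7,535,530 + 1,938,000·S = 11,555,590
S = (11,555,590 − 7,535,530) / 1,938,000 = 2.0743 PSU

2.07 PSU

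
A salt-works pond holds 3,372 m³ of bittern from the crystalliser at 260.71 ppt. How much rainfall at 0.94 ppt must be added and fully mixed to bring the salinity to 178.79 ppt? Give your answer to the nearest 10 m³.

Salt balance: 3,372×260.71 + V×0.94 = (3,372+V)×178.79
879,114.12 + 0.94V = 602,879.88 + 178.79V
276,234.24 = 177.85V
V = 1,553.19 m³

1550 m³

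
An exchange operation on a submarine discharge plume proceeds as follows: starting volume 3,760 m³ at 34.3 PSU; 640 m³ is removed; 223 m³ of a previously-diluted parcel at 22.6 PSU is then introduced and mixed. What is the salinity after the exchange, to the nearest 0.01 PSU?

Remaining after removal: 3,120 m³ at 34.3 PSU (salt = 107,016)
After addition: salt = 107,016 + 223×22.6 = 112,055.8; volume = 3,343 m³
S = 112,055.8 / 3,343 = 33.5195 PSU

33.52 PSU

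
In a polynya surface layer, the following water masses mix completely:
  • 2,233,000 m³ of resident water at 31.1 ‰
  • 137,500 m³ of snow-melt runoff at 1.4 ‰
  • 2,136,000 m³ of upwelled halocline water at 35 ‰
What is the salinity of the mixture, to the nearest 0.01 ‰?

Salt balance:
salt = 2,233,000×31.1 + 137,500×1.4 + 2,136,000×35 = 69,446,300 + 192,500 + 74,760,000 = 144,398,800
volume = 2,233,000 + 137,500 + 2,136,000 = 4,506,500 m³
S = 144,398,800 / 4,506,500 = 32.0423 ‰

32.04 ‰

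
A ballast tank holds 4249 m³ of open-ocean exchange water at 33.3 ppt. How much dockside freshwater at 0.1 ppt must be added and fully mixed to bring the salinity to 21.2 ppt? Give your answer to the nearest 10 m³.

2440 m³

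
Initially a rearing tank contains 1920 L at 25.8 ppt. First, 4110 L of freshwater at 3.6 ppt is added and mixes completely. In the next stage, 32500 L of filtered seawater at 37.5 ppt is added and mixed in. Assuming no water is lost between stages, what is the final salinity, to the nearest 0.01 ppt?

By conservation of dissolved salt,
Initial salt = 1,920×25.8 = 49,536
After stage 1: salt = 49,536 + 4,110×3.6 = 64,332; volume = 6,030 L; S = 10.669 ppt
After stage 2: salt = 64,332 + 32,500×37.5 = 1,283,082; volume = 38,530 L
S = 1,283,082 / 38,530 = 33.3009 ppt

33.30 ppt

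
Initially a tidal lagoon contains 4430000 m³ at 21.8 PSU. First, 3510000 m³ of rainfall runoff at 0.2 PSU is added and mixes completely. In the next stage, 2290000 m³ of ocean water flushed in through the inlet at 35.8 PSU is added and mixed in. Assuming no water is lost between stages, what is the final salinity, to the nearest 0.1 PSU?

17.5 PSU

Conserving salt mass:
Initial salt = 4,430,000×21.8 = 96,574,000
After stage 1: salt = 96,574,000 + 3,510,000×0.2 = 97,276,000; volume = 7,940,000 m³; S = 12.251 PSU
After stage 2: salt = 97,276,000 + 2,290,000×35.8 = 179,258,000; volume = 10,230,000 m³
S = 179,258,000 / 10,230,000 = 17.5228 PSU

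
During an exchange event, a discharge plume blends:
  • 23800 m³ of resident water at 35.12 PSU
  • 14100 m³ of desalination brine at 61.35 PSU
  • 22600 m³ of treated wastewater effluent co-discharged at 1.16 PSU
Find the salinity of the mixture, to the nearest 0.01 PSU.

28.55 PSU

By conservation of dissolved salt,
salt = 23,800×35.12 + 14,100×61.35 + 22,600×1.16 = 835,856 + 865,035 + 26,216 = 1,727,107
volume = 23,800 + 14,100 + 22,600 = 60,500 m³
S = 1,727,107 / 60,500 = 28.5472 PSU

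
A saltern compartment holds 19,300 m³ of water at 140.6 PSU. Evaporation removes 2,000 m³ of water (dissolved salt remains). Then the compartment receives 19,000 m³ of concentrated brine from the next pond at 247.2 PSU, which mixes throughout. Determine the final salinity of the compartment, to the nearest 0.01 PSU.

After evaporation: salt = 19,300×140.6 = 2,713,580; volume = 19,300 − 2,000 = 17,300 m³
After mixing: salt = 2,713,580 + 19,000×247.2 = 7,410,380; volume = 17,300 + 19,000 = 36,300 m³
S = 7,410,380 / 36,300 = 204.1427 PSU

204.14 PSU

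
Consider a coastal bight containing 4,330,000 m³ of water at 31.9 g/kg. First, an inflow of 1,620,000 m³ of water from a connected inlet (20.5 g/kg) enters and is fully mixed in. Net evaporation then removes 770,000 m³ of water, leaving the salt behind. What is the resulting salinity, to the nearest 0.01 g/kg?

After mixing: salt = 4,330,000×31.9 + 1,620,000×20.5 = 171,337,000; volume = 5,950,000 m³
After evaporation: salt unchanged = 171,337,000; volume = 5,950,000 − 770,000 = 5,180,000 m³
S = 171,337,000 / 5,180,000 = 33.0766 g/kg

33.08 g/kg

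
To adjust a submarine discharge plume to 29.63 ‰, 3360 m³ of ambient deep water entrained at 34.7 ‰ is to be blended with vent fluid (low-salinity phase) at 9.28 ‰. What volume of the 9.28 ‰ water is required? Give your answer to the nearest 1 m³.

837 m³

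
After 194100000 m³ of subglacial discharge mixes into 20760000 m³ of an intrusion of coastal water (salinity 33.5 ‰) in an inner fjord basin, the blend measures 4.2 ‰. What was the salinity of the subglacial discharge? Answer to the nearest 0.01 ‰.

Salt balance: 20,760,000×33.5 + 194,100,000×S = 214,860,000×4.2
695,460,000 + 194,100,000·S = 902,412,000
S = (902,412,000 − 695,460,000) / 194,100,000 = 1.0662 ‰

1.07 ‰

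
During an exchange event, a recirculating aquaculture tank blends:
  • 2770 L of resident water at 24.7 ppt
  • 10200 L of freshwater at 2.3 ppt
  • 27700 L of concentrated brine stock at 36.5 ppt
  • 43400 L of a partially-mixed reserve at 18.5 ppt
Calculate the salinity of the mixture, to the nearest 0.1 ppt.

22.7 ppt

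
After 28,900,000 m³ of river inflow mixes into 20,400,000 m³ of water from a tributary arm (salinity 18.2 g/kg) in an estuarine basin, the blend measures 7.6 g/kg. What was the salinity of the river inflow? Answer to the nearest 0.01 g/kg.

Salt balance: 20,400,000×18.2 + 28,900,000×S = 49,300,000×7.6
371,280,000 + 28,900,000·S = 374,680,000
S = (374,680,000 − 371,280,000) / 28,900,000 = 0.1176 g/kg

0.12 g/kg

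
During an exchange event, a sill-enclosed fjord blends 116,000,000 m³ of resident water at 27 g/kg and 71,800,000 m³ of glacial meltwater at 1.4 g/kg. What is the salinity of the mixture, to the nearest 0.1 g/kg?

By conservation of dissolved salt,
salt = 116,000,000×27 + 71,800,000×1.4 = 3,132,000,000 + 100,520,000 = 3,232,520,000
volume = 116,000,000 + 71,800,000 = 187,800,000 m³
S = 3,232,520,000 / 187,800,000 = 17.213 g/kg

17.2 g/kg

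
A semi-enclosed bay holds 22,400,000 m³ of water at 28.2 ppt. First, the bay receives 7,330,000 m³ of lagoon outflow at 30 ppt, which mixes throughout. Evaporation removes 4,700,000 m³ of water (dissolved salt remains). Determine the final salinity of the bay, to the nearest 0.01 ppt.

After mixing: salt = 22,400,000×28.2 + 7,330,000×30 = 851,580,000; volume = 29,730,000 m³
After evaporation: salt unchanged = 851,580,000; volume = 29,730,000 − 4,700,000 = 25,030,000 m³
S = 851,580,000 / 25,030,000 = 34.0224 ppt

34.02 ppt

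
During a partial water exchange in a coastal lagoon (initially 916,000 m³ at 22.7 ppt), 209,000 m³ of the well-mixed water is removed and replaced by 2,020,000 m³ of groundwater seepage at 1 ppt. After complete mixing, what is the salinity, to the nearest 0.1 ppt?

Remaining after removal: 707,000 m³ at 22.7 ppt (salt = 16,048,900)
After addition: salt = 16,048,900 + 2,020,000×1 = 18,068,900; volume = 2,727,000 m³
S = 18,068,900 / 2,727,000 = 6.6259 ppt

6.6 ppt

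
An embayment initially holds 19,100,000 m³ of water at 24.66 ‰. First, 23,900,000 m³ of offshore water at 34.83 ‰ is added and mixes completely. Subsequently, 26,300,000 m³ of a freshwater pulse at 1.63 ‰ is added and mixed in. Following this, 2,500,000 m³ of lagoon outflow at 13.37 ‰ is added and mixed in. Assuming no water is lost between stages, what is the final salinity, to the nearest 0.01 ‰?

19.22 ‰

Total salt / total volume:
Initial salt = 19,100,000×24.66 = 471,006,000
After stage 1: salt = 471,006,000 + 23,900,000×34.83 = 1,303,443,000; volume = 43,000,000 m³; S = 30.313 ‰
After stage 2: salt = 1,303,443,000 + 26,300,000×1.63 = 1,346,312,000; volume = 69,300,000 m³; S = 19.427 ‰
After stage 3: salt = 1,346,312,000 + 2,500,000×13.37 = 1,379,737,000; volume = 71,800,000 m³
S = 1,379,737,000 / 71,800,000 = 19.2164 ‰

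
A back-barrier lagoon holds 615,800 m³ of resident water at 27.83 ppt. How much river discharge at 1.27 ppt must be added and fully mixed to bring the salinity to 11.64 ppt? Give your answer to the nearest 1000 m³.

961000 m³

Salt balance: 615,800×27.83 + V×1.27 = (615,800+V)×11.64
17,137,714 + 1.27V = 7,167,912 + 11.64V
9,969,802 = 10.37V
V = 961,408.1 m³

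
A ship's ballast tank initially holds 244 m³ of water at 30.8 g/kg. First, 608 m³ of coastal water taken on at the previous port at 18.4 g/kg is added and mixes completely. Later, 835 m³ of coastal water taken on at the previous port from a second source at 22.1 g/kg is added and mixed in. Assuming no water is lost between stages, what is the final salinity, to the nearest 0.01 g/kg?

By conservation of dissolved salt,
Initial salt = 244×30.8 = 7,515.2
After stage 1: salt = 7,515.2 + 608×18.4 = 18,702.4; volume = 852 m³; S = 21.951 g/kg
After stage 2: salt = 18,702.4 + 835×22.1 = 37,155.9; volume = 1,687 m³
S = 37,155.9 / 1,687 = 22.0248 g/kg

22.02 g/kg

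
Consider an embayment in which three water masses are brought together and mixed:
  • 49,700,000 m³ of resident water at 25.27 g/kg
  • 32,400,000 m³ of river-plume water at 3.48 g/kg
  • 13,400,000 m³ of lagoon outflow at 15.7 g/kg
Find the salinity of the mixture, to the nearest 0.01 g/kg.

16.53 g/kg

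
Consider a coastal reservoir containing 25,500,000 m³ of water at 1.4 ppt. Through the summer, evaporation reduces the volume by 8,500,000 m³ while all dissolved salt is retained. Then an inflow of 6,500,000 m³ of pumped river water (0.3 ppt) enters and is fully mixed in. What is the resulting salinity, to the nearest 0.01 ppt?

After evaporation: salt = 25,500,000×1.4 = 35,700,000; volume = 25,500,000 − 8,500,000 = 17,000,000 m³
After mixing: salt = 35,700,000 + 6,500,000×0.3 = 37,650,000; volume = 17,000,000 + 6,500,000 = 23,500,000 m³
S = 37,650,000 / 23,500,000 = 1.6021 ppt

1.60 ppt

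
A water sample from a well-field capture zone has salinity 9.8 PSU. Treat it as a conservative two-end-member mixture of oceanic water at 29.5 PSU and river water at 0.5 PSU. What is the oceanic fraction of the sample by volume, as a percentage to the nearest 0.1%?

32.1%

Let g be the oceanic fraction. Salt balance per unit volume:
g×29.5 + (1−g)×0.5 = 9.8
g = (9.8 − 0.5) / (29.5 − 0.5) = 9.3/29 = 0.3207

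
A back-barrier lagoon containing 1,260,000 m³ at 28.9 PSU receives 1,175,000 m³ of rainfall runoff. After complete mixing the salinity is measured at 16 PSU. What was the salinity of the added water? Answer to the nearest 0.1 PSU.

Salt balance: 1,260,000×28.9 + 1,175,000×S = 2,435,000×16
36,414,000 + 1,175,000·S = 38,960,000
S = (38,960,000 − 36,414,000) / 1,175,000 = 2.1668 PSU

2.2 PSU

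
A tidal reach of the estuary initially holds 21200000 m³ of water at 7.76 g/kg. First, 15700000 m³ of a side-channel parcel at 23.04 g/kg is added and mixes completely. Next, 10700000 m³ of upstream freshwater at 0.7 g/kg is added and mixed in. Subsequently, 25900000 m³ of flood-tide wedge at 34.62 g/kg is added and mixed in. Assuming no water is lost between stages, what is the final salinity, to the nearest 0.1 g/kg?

19.5 g/kg

Salt balance:
Initial salt = 21,200,000×7.76 = 164,512,000
After stage 1: salt = 164,512,000 + 15,700,000×23.04 = 526,240,000; volume = 36,900,000 m³; S = 14.261 g/kg
After stage 2: salt = 526,240,000 + 10,700,000×0.7 = 533,730,000; volume = 47,600,000 m³; S = 11.213 g/kg
After stage 3: salt = 533,730,000 + 25,900,000×34.62 = 1,430,388,000; volume = 73,500,000 m³
S = 1,430,388,000 / 73,500,000 = 19.4611 g/kg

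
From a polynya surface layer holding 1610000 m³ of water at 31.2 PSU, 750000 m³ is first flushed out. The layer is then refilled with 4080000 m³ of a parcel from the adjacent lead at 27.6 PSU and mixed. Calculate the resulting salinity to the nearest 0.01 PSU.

28.23 PSU

Remaining after removal: 860,000 m³ at 31.2 PSU (salt = 26,832,000)
After addition: salt = 26,832,000 + 4,080,000×27.6 = 139,440,000; volume = 4,940,000 m³
S = 139,440,000 / 4,940,000 = 28.2267 PSU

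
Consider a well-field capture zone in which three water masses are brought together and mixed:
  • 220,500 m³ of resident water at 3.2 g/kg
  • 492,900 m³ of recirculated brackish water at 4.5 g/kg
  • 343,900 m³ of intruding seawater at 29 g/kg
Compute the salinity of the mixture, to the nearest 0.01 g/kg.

12.20 g/kg

Weighted by volume,
salt = 220,500×3.2 + 492,900×4.5 + 343,900×29 = 705,600 + 2,218,050 + 9,973,100 = 12,896,750
volume = 220,500 + 492,900 + 343,900 = 1,057,300 m³
S = 12,896,750 / 1,057,300 = 12.1978 g/kg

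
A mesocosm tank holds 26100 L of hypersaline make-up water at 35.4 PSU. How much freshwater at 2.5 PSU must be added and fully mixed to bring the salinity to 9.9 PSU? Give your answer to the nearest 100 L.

89900 L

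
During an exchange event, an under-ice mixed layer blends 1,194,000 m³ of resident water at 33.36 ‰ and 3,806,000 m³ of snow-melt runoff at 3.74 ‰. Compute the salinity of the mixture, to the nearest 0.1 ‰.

Weighted by volume,
salt = 1,194,000×33.36 + 3,806,000×3.74 = 39,831,840 + 14,234,440 = 54,066,280
volume = 1,194,000 + 3,806,000 = 5,000,000 m³
S = 54,066,280 / 5,000,000 = 10.813 ‰

10.8 ‰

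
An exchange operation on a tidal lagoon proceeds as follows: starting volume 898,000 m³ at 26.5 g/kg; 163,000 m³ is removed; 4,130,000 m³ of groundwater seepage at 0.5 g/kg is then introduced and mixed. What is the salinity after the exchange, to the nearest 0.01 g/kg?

4.43 g/kg

Remaining after removal: 735,000 m³ at 26.5 g/kg (salt = 19,477,500)
After addition: salt = 19,477,500 + 4,130,000×0.5 = 21,542,500; volume = 4,865,000 m³
S = 21,542,500 / 4,865,000 = 4.4281 g/kg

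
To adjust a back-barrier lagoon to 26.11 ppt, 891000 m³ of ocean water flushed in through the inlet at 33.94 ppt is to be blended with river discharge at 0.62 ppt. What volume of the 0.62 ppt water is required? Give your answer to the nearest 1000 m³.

274000 m³

Salt balance: 891,000×33.94 + V×0.62 = (891,000+V)×26.11
30,240,540 + 0.62V = 23,264,010 + 26.11V
6,976,530 = 25.49V
V = 273,696.74 m³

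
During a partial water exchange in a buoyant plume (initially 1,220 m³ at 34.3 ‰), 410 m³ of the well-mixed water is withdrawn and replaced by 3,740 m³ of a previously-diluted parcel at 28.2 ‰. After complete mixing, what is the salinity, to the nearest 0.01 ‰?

29.29 ‰

Remaining after removal: 810 m³ at 34.3 ‰ (salt = 27,783)
After addition: salt = 27,783 + 3,740×28.2 = 133,251; volume = 4,550 m³
S = 133,251 / 4,550 = 29.2859 ‰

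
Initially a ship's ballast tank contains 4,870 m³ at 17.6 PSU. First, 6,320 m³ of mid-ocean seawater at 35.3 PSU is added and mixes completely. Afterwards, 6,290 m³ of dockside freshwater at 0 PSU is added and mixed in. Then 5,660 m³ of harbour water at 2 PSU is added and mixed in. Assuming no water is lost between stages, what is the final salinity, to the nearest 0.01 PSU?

Salt balance:
Initial salt = 4,870×17.6 = 85,712
After stage 1: salt = 85,712 + 6,320×35.3 = 308,808; volume = 11,190 m³; S = 27.597 PSU
After stage 2: salt = 308,808 + 6,290×0 = 308,808; volume = 17,480 m³; S = 17.666 PSU
After stage 3: salt = 308,808 + 5,660×2 = 320,128; volume = 23,140 m³
S = 320,128 / 23,140 = 13.8344 PSU

13.83 PSU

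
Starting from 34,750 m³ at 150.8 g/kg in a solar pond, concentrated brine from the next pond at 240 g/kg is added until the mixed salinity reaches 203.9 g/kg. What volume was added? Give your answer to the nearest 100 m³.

Salt balance: 34,750×150.8 + V×240 = (34,750+V)×203.9
5,240,300 + 240V = 7,085,525 + 203.9V
1,845,225 = 36.1V
V = 51,114.27 m³

51100 m³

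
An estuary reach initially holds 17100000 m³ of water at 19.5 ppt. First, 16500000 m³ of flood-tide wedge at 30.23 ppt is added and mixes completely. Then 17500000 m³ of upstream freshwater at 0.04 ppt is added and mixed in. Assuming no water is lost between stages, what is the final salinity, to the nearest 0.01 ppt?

16.30 ppt

By conservation of dissolved salt,
Initial salt = 17,100,000×19.5 = 333,450,000
After stage 1: salt = 333,450,000 + 16,500,000×30.23 = 832,245,000; volume = 33,600,000 m³; S = 24.769 ppt
After stage 2: salt = 832,245,000 + 17,500,000×0.04 = 832,945,000; volume = 51,100,000 m³
S = 832,945,000 / 51,100,000 = 16.3003 ppt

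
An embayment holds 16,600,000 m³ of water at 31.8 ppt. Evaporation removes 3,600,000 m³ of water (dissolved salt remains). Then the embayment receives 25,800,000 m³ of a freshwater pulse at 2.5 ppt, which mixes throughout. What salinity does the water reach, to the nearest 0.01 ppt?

After evaporation: salt = 16,600,000×31.8 = 527,880,000; volume = 16,600,000 − 3,600,000 = 13,000,000 m³
After mixing: salt = 527,880,000 + 25,800,000×2.5 = 592,380,000; volume = 13,000,000 + 25,800,000 = 38,800,000 m³
S = 592,380,000 / 38,800,000 = 15.2675 ppt

15.27 ppt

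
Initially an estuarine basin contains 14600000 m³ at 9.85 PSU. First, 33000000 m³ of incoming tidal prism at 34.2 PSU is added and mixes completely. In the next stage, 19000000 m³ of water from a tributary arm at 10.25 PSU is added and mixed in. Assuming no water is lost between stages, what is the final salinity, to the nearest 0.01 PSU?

By conservation of dissolved salt,
Initial salt = 14,600,000×9.85 = 143,810,000
After stage 1: salt = 143,810,000 + 33,000,000×34.2 = 1,272,410,000; volume = 47,600,000 m³; S = 26.731 PSU
After stage 2: salt = 1,272,410,000 + 19,000,000×10.25 = 1,467,160,000; volume = 66,600,000 m³
S = 1,467,160,000 / 66,600,000 = 22.0294 PSU

22.03 PSU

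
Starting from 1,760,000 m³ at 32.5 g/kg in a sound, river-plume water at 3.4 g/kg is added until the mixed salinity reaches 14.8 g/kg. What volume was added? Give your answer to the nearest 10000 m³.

2730000 m³

Salt balance: 1,760,000×32.5 + V×3.4 = (1,760,000+V)×14.8
57,200,000 + 3.4V = 26,048,000 + 14.8V
31,152,000 = 11.4V
V = 2,732,631.58 m³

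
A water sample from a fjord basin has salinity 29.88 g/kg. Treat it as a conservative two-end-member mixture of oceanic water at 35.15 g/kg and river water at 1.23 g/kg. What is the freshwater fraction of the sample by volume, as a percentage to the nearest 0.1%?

Let f be the freshwater fraction. Salt balance per unit volume:
f×1.23 + (1−f)×35.15 = 29.88
f = (35.15 − 29.88) / (35.15 − 1.23) = 5.27/33.92 = 0.1554

15.5%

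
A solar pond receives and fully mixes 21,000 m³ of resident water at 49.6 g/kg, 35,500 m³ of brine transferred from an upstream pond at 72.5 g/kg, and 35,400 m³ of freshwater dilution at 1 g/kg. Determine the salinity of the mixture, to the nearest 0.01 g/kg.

Conserving salt mass:
salt = 21,000×49.6 + 35,500×72.5 + 35,400×1 = 1,041,600 + 2,573,750 + 35,400 = 3,650,750
volume = 21,000 + 35,500 + 35,400 = 91,900 m³
S = 3,650,750 / 91,900 = 39.7252 g/kg

39.73 g/kg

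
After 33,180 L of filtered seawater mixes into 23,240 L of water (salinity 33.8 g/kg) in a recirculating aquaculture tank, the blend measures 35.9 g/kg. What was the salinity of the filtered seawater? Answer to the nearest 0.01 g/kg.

37.37 g/kg

Salt balance: 23,240×33.8 + 33,180×S = 56,420×35.9
785,512 + 33,180·S = 2,025,478
S = (2,025,478 − 785,512) / 33,180 = 37.3709 g/kg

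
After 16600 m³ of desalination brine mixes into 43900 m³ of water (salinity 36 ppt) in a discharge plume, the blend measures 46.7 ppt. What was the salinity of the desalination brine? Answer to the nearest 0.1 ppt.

75.0 ppt

Salt balance: 43,900×36 + 16,600×S = 60,500×46.7
1,580,400 + 16,600·S = 2,825,350
S = (2,825,350 − 1,580,400) / 16,600 = 74.997 ppt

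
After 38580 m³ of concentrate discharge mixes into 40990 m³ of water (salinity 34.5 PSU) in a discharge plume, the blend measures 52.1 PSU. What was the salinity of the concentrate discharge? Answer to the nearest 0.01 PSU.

70.80 PSU

Salt balance: 40,990×34.5 + 38,580×S = 79,570×52.1
1,414,155 + 38,580·S = 4,145,597
S = (4,145,597 − 1,414,155) / 38,580 = 70.7994 PSU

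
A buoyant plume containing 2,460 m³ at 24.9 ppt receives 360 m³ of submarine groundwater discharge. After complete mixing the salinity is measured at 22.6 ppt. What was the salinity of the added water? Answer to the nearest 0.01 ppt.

Salt balance: 2,460×24.9 + 360×S = 2,820×22.6
61,254 + 360·S = 63,732
S = (63,732 − 61,254) / 360 = 6.8833 ppt

6.88 ppt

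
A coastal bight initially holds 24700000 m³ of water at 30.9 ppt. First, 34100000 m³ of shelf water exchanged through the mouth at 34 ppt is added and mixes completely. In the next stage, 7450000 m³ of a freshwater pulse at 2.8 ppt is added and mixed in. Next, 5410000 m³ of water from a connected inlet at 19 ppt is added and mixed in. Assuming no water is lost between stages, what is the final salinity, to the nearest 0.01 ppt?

28.56 ppt

Conserving salt mass:
Initial salt = 24,700,000×30.9 = 763,230,000
After stage 1: salt = 763,230,000 + 34,100,000×34 = 1,922,630,000; volume = 58,800,000 m³; S = 32.698 ppt
After stage 2: salt = 1,922,630,000 + 7,450,000×2.8 = 1,943,490,000; volume = 66,250,000 m³; S = 29.336 ppt
After stage 3: salt = 1,943,490,000 + 5,410,000×19 = 2,046,280,000; volume = 71,660,000 m³
S = 2,046,280,000 / 71,660,000 = 28.5554 ppt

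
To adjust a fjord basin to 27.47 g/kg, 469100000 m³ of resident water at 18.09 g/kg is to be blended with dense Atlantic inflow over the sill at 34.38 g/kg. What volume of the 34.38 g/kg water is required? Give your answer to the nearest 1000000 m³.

Salt balance: 469,100,000×18.09 + V×34.38 = (469,100,000+V)×27.47
8,486,019,000 + 34.38V = 12,886,177,000 + 27.47V
4,400,158,000 = 6.91V
V = 636,781,186.69 m³

637000000 m³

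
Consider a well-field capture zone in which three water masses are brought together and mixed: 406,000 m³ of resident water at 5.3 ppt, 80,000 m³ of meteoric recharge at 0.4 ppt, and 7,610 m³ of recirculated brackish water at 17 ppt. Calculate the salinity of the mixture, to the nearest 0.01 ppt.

By conservation of dissolved salt,
salt = 406,000×5.3 + 80,000×0.4 + 7,610×17 = 2,151,800 + 32,000 + 129,370 = 2,313,170
volume = 406,000 + 80,000 + 7,610 = 493,610 m³
S = 2,313,170 / 493,610 = 4.6862 ppt

4.69 ppt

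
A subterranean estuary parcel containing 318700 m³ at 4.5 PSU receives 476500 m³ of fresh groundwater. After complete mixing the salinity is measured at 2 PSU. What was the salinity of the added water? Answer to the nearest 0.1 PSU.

0.3 PSU

Salt balance: 318,700×4.5 + 476,500×S = 795,200×2
1,434,150 + 476,500·S = 1,590,400
S = (1,590,400 − 1,434,150) / 476,500 = 0.3279 PSU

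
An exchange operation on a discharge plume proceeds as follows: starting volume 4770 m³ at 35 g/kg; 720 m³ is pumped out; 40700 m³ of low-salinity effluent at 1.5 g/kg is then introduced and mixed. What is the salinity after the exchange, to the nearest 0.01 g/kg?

4.53 g/kg

Remaining after removal: 4,050 m³ at 35 g/kg (salt = 141,750)
After addition: salt = 141,750 + 40,700×1.5 = 202,800; volume = 44,750 m³
S = 202,800 / 44,750 = 4.5318 g/kg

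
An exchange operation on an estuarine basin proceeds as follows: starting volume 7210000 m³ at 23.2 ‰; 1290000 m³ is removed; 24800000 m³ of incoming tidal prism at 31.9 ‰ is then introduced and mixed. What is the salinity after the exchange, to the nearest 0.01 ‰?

Remaining after removal: 5,920,000 m³ at 23.2 ‰ (salt = 137,344,000)
After addition: salt = 137,344,000 + 24,800,000×31.9 = 928,464,000; volume = 30,720,000 m³
S = 928,464,000 / 30,720,000 = 30.2234 ‰

30.22 ‰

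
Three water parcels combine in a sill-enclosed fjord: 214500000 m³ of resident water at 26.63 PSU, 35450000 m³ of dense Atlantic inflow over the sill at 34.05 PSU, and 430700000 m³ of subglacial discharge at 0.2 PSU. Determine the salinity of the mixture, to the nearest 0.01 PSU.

10.29 PSU

Salt balance:
salt = 214,500,000×26.63 + 35,450,000×34.05 + 430,700,000×0.2 = 5,712,135,000 + 1,207,072,500 + 86,140,000 = 7,005,347,500
volume = 214,500,000 + 35,450,000 + 430,700,000 = 680,650,000 m³
S = 7,005,347,500 / 680,650,000 = 10.2921 PSU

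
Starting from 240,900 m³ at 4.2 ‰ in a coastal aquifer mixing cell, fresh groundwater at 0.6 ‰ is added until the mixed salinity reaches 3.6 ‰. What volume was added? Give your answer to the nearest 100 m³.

Salt balance: 240,900×4.2 + V×0.6 = (240,900+V)×3.6
1,011,780 + 0.6V = 867,240 + 3.6V
144,540 = 3V
V = 48,180 m³

48200 m³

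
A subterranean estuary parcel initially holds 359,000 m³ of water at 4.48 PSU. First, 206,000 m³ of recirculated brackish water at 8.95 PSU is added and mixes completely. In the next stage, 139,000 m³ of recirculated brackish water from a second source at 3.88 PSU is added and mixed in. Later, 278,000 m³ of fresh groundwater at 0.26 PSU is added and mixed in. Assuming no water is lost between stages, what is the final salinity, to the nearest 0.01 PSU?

Weighted by volume,
Initial salt = 359,000×4.48 = 1,608,320
After stage 1: salt = 1,608,320 + 206,000×8.95 = 3,452,020; volume = 565,000 m³; S = 6.11 PSU
After stage 2: salt = 3,452,020 + 139,000×3.88 = 3,991,340; volume = 704,000 m³; S = 5.67 PSU
After stage 3: salt = 3,991,340 + 278,000×0.26 = 4,063,620; volume = 982,000 m³
S = 4,063,620 / 982,000 = 4.1381 PSU

4.14 PSU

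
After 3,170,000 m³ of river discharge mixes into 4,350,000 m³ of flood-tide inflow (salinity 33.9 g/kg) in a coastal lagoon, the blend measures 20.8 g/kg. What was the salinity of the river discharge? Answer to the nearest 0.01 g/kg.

Salt balance: 4,350,000×33.9 + 3,170,000×S = 7,520,000×20.8
147,465,000 + 3,170,000·S = 156,416,000
S = (156,416,000 − 147,465,000) / 3,170,000 = 2.8237 g/kg

2.82 g/kg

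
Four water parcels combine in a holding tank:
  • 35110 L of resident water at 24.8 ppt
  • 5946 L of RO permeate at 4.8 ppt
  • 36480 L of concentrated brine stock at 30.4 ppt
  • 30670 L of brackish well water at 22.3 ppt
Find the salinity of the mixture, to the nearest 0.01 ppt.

Salt balance:
salt = 35,110×24.8 + 5,946×4.8 + 36,480×30.4 + 30,670×22.3 = 870,728 + 28,540.8 + 1,108,992 + 683,941 = 2,692,201.8
volume = 35,110 + 5,946 + 36,480 + 30,670 = 108,206 L
S = 2,692,201.8 / 108,206 = 24.8803 ppt

24.88 ppt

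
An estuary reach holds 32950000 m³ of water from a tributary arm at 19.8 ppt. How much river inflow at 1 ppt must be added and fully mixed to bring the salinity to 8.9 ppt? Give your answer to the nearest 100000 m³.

Salt balance: 32,950,000×19.8 + V×1 = (32,950,000+V)×8.9
652,410,000 + 1V = 293,255,000 + 8.9V
359,155,000 = 7.9V
V = 45,462,658.23 m³

45500000 m³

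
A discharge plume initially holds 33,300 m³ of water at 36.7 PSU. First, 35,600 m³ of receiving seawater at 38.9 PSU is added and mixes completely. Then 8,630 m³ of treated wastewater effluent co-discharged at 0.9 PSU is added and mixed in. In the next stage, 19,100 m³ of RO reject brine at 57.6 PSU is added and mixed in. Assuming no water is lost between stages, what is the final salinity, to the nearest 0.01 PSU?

38.44 PSU

Weighted by volume,
Initial salt = 33,300×36.7 = 1,222,110
After stage 1: salt = 1,222,110 + 35,600×38.9 = 2,606,950; volume = 68,900 m³; S = 37.837 PSU
After stage 2: salt = 2,606,950 + 8,630×0.9 = 2,614,717; volume = 77,530 m³; S = 33.725 PSU
After stage 3: salt = 2,614,717 + 19,100×57.6 = 3,714,877; volume = 96,630 m³
S = 3,714,877 / 96,630 = 38.4443 PSU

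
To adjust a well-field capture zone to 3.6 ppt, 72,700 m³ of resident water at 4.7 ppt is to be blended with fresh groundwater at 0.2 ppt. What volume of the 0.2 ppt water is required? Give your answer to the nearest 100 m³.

23500 m³

Salt balance: 72,700×4.7 + V×0.2 = (72,700+V)×3.6
341,690 + 0.2V = 261,720 + 3.6V
79,970 = 3.4V
V = 23,520.59 m³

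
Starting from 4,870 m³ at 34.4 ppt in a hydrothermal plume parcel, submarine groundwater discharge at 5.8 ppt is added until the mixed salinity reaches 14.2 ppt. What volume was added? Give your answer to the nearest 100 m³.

11700 m³

Salt balance: 4,870×34.4 + V×5.8 = (4,870+V)×14.2
167,528 + 5.8V = 69,154 + 14.2V
98,374 = 8.4V
V = 11,711.19 m³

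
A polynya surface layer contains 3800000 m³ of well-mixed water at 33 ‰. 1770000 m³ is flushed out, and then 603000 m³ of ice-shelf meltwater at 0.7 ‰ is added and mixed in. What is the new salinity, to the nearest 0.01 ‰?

25.60 ‰

Remaining after removal: 2,030,000 m³ at 33 ‰ (salt = 66,990,000)
After addition: salt = 66,990,000 + 603,000×0.7 = 67,412,100; volume = 2,633,000 m³
S = 67,412,100 / 2,633,000 = 25.6028 ‰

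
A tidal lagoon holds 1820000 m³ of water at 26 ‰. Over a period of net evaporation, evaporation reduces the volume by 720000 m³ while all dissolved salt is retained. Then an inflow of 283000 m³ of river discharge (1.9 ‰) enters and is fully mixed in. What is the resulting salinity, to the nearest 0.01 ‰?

After evaporation: salt = 1,820,000×26 = 47,320,000; volume = 1,820,000 − 720,000 = 1,100,000 m³
After mixing: salt = 47,320,000 + 283,000×1.9 = 47,857,700; volume = 1,100,000 + 283,000 = 1,383,000 m³
S = 47,857,700 / 1,383,000 = 34.6043 ‰

34.60 ‰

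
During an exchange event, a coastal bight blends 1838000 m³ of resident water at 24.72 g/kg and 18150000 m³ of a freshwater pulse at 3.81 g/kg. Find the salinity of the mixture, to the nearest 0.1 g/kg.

Total salt / total volume:
salt = 1,838,000×24.72 + 18,150,000×3.81 = 45,435,360 + 69,151,500 = 114,586,860
volume = 1,838,000 + 18,150,000 = 19,988,000 m³
S = 114,586,860 / 19,988,000 = 5.733 g/kg

5.7 g/kg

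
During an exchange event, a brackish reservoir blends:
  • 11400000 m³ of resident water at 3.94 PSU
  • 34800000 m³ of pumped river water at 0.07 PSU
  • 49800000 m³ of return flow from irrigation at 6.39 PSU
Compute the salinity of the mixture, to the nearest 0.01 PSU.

3.81 PSU

Weighted by volume,
salt = 11,400,000×3.94 + 34,800,000×0.07 + 49,800,000×6.39 = 44,916,000 + 2,436,000 + 318,222,000 = 365,574,000
volume = 11,400,000 + 34,800,000 + 49,800,000 = 96,000,000 m³
S = 365,574,000 / 96,000,000 = 3.8081 PSU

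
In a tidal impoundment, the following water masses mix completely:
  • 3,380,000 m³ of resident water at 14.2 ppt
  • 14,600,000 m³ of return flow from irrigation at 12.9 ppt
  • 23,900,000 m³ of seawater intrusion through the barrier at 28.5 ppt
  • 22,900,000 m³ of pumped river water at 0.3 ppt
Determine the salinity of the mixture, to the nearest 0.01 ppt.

Mass of salt is conserved:
salt = 3,380,000×14.2 + 14,600,000×12.9 + 23,900,000×28.5 + 22,900,000×0.3 = 47,996,000 + 188,340,000 + 681,150,000 + 6,870,000 = 924,356,000
volume = 3,380,000 + 14,600,000 + 23,900,000 + 22,900,000 = 64,780,000 m³
S = 924,356,000 / 64,780,000 = 14.2692 ppt

14.27 ppt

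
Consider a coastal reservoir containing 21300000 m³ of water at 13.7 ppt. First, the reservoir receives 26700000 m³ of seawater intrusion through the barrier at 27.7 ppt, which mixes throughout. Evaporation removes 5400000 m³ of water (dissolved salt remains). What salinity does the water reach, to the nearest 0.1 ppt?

After mixing: salt = 21,300,000×13.7 + 26,700,000×27.7 = 1,031,400,000; volume = 48,000,000 m³
After evaporation: salt unchanged = 1,031,400,000; volume = 48,000,000 − 5,400,000 = 42,600,000 m³
S = 1,031,400,000 / 42,600,000 = 24.2113 ppt

24.2 ppt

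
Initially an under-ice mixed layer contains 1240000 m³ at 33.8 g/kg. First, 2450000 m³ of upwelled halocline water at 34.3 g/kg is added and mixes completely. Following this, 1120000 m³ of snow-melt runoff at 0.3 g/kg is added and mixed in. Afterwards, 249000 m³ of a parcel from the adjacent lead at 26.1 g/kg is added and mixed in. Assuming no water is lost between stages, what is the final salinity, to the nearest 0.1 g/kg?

Weighted by volume,
Initial salt = 1,240,000×33.8 = 41,912,000
After stage 1: salt = 41,912,000 + 2,450,000×34.3 = 125,947,000; volume = 3,690,000 m³; S = 34.132 g/kg
After stage 2: salt = 125,947,000 + 1,120,000×0.3 = 126,283,000; volume = 4,810,000 m³; S = 26.254 g/kg
After stage 3: salt = 126,283,000 + 249,000×26.1 = 132,781,900; volume = 5,059,000 m³
S = 132,781,900 / 5,059,000 = 26.2467 g/kg

26.2 g/kg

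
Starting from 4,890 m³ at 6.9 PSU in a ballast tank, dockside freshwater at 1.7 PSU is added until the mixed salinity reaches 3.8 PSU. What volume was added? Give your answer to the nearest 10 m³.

Salt balance: 4,890×6.9 + V×1.7 = (4,890+V)×3.8
33,741 + 1.7V = 18,582 + 3.8V
15,159 = 2.1V
V = 7,218.57 m³

7220 m³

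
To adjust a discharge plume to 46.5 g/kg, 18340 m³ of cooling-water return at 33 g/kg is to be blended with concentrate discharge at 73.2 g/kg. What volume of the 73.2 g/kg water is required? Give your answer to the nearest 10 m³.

9270 m³

Salt balance: 18,340×33 + V×73.2 = (18,340+V)×46.5
605,220 + 73.2V = 852,810 + 46.5V
247,590 = 26.7V
V = 9,273.03 m³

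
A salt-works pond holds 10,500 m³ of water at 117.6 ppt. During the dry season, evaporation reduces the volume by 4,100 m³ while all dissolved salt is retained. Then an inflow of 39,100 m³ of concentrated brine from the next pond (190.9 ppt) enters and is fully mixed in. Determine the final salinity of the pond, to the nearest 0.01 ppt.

After evaporation: salt = 10,500×117.6 = 1,234,800; volume = 10,500 − 4,100 = 6,400 m³
After mixing: salt = 1,234,800 + 39,100×190.9 = 8,698,990; volume = 6,400 + 39,100 = 45,500 m³
S = 8,698,990 / 45,500 = 191.1866 ppt

191.19 ppt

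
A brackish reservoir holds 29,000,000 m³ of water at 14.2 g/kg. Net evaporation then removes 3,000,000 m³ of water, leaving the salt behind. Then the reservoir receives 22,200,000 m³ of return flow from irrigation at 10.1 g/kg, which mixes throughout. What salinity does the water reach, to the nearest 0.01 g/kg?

13.20 g/kg

After evaporation: salt = 29,000,000×14.2 = 411,800,000; volume = 29,000,000 − 3,000,000 = 26,000,000 m³
After mixing: salt = 411,800,000 + 22,200,000×10.1 = 636,020,000; volume = 26,000,000 + 22,200,000 = 48,200,000 m³
S = 636,020,000 / 48,200,000 = 13.1954 g/kg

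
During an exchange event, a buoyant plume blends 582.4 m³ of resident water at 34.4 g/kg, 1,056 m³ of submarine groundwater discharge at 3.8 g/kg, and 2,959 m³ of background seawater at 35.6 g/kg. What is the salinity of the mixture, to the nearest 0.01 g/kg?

28.14 g/kg

Total salt / total volume:
salt = 582.4×34.4 + 1,056×3.8 + 2,959×35.6 = 20,034.56 + 4,012.8 + 105,340.4 = 129,387.76
volume = 582.4 + 1,056 + 2,959 = 4,597.4 m³
S = 129,387.76 / 4,597.4 = 28.1437 g/kg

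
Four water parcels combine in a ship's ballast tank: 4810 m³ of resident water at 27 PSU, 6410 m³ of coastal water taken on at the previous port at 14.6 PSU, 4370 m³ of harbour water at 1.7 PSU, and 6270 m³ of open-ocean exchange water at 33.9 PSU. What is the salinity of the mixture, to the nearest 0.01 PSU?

20.29 PSU

Conserving salt mass:
salt = 4,810×27 + 6,410×14.6 + 4,370×1.7 + 6,270×33.9 = 129,870 + 93,586 + 7,429 + 212,553 = 443,438
volume = 4,810 + 6,410 + 4,370 + 6,270 = 21,860 m³
S = 443,438 / 21,860 = 20.2854 PSU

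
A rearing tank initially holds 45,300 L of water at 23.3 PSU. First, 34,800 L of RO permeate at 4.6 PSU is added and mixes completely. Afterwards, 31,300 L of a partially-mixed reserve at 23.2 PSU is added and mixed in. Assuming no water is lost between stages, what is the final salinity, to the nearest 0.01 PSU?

17.43 PSU

Mass of salt is conserved:
Initial salt = 45,300×23.3 = 1,055,490
After stage 1: salt = 1,055,490 + 34,800×4.6 = 1,215,570; volume = 80,100 L; S = 15.176 PSU
After stage 2: salt = 1,215,570 + 31,300×23.2 = 1,941,730; volume = 111,400 L
S = 1,941,730 / 111,400 = 17.4303 PSU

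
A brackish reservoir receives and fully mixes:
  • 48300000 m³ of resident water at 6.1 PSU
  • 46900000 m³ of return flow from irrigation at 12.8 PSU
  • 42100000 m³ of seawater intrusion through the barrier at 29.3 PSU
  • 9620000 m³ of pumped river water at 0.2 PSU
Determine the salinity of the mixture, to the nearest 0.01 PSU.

14.50 PSU

Weighted by volume,
salt = 48,300,000×6.1 + 46,900,000×12.8 + 42,100,000×29.3 + 9,620,000×0.2 = 294,630,000 + 600,320,000 + 1,233,530,000 + 1,924,000 = 2,130,404,000
volume = 48,300,000 + 46,900,000 + 42,100,000 + 9,620,000 = 146,920,000 m³
S = 2,130,404,000 / 146,920,000 = 14.5004 PSU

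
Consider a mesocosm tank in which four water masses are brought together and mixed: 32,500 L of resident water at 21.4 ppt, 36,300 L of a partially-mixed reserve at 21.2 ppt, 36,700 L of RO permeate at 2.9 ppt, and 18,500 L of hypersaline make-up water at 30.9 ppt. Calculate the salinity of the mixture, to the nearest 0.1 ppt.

Conserving salt mass:
salt = 32,500×21.4 + 36,300×21.2 + 36,700×2.9 + 18,500×30.9 = 695,500 + 769,560 + 106,430 + 571,650 = 2,143,140
volume = 32,500 + 36,300 + 36,700 + 18,500 = 124,000 L
S = 2,143,140 / 124,000 = 17.283 ppt

17.3 ppt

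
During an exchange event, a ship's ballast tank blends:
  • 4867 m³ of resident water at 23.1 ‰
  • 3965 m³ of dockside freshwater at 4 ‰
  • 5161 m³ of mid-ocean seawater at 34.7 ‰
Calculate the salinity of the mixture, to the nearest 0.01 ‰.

21.97 ‰

Conserving salt mass:
salt = 4,867×23.1 + 3,965×4 + 5,161×34.7 = 112,427.7 + 15,860 + 179,086.7 = 307,374.4
volume = 4,867 + 3,965 + 5,161 = 13,993 m³
S = 307,374.4 / 13,993 = 21.9663 ‰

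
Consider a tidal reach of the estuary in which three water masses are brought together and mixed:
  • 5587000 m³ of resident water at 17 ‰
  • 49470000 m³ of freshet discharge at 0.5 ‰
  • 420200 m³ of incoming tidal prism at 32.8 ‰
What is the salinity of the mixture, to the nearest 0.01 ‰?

Total salt / total volume:
salt = 5,587,000×17 + 49,470,000×0.5 + 420,200×32.8 = 94,979,000 + 24,735,000 + 13,782,560 = 133,496,560
volume = 5,587,000 + 49,470,000 + 420,200 = 55,477,200 m³
S = 133,496,560 / 55,477,200 = 2.4063 ‰

2.41 ‰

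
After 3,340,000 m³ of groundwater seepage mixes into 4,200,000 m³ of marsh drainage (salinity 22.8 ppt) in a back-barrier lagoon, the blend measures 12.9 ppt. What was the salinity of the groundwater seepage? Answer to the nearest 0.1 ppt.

Salt balance: 4,200,000×22.8 + 3,340,000×S = 7,540,000×12.9
95,760,000 + 3,340,000·S = 97,266,000
S = (97,266,000 − 95,760,000) / 3,340,000 = 0.4509 ppt

0.5 ppt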